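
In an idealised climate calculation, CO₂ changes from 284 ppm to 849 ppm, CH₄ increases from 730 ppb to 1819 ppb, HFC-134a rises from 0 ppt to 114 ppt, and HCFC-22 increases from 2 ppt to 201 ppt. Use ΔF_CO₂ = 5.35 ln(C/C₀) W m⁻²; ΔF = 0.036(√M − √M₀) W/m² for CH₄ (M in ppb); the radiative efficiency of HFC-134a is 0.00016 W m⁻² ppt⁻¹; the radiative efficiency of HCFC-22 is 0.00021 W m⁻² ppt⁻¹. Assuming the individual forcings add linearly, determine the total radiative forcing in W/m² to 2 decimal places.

ΔF = 6.48 W/m²

CO₂: 5.35 × ln(849/284) = 5.35 × ln(2.98944) = 5.35 × 1.09509 = 5.8587 W/m².
CH₄: 0.036 × (√1819 − √730) = 0.036 × (42.6497 − 27.0185) = 0.036 × 15.6312 = 0.5627 W/m².
HFC-134a: ΔF = 0.00016 × (114 − 0) = 0.00016 × 114 = 0.0182 W/m².
HCFC-22: ΔF = 0.00021 × (201 − 2) = 0.00021 × 199 = 0.0418 W/m².
Total ΔF = 5.8587 + 0.5627 + 0.0182 + 0.0418 = 6.4814 W/m².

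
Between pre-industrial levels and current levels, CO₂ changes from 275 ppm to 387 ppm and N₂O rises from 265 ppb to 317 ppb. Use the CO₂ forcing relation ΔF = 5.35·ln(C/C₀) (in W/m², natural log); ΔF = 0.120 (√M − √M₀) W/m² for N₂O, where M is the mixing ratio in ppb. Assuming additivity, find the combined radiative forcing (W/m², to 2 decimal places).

CO₂: 5.35 × ln(387/275) = 5.35 × ln(1.40727) = 5.35 × 0.34165 = 1.8278 W/m².
N₂O: 0.120 × (√317 − √265) = 0.120 × (17.8045 − 16.2788) = 0.120 × 1.5257 = 0.1831 W/m².
Total ΔF = 1.8278 + 0.1831 = 2.0109 W/m².

ΔF = 2.01 W/m²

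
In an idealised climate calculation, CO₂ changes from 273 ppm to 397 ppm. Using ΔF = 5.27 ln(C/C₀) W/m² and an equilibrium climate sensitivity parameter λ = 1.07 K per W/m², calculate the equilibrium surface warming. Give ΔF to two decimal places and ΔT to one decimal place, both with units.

ΔF = 1.97 W/m²; ΔT = 2.1 K

CO₂: 5.27 × ln(397/273) = 5.27 × ln(1.45421) = 5.27 × 0.37446 = 1.9734 W/m².
ΔT = λ ΔF = 1.07 × 1.97 = 2.1079 K.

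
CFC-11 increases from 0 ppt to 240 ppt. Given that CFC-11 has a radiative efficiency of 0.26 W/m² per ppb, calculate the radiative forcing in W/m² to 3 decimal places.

CFC-11: Δ = 240 − 0 = 240 ppt = 0.240 ppb; ΔF = 0.26 × 0.240 = 0.0624 W/m².

ΔF = 0.062 W/m²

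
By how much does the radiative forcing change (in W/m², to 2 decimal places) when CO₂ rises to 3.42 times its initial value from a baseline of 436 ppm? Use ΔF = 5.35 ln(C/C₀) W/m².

ΔF = 6.58 W/m²

ΔF = 5.35 × ln(3.42) = 5.35 × 1.22964 = 6.5786 W/m².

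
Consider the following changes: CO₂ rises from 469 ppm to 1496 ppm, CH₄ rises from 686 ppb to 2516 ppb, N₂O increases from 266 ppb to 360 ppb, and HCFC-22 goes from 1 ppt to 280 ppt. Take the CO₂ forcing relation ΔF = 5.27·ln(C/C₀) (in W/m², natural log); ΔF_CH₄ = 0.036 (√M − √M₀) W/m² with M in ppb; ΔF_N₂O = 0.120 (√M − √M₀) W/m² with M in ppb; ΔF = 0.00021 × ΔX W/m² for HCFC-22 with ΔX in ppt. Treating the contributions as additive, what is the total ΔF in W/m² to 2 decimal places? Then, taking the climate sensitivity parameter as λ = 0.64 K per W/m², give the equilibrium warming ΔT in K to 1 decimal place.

ΔF = 7.35 W/m²; ΔT = 4.7 K

CO₂: 5.27 × ln(1496/469) = 5.27 × ln(3.18977) = 5.27 × 1.15995 = 6.1129 W/m².
CH₄: 0.036 × (√2516 − √686) = 0.036 × (50.1597 − 26.1916) = 0.036 × 23.9681 = 0.8629 W/m².
N₂O: 0.120 × (√360 − √266) = 0.120 × (18.9737 − 16.3095) = 0.120 × 2.6642 = 0.3197 W/m².
HCFC-22: ΔF = 0.00021 × (280 − 1) = 0.00021 × 279 = 0.0586 W/m².
Total ΔF = 6.1129 + 0.8629 + 0.3197 + 0.0586 = 7.3541 W/m².
ΔT = λ ΔF = 0.64 × 7.35 = 4.7040 K.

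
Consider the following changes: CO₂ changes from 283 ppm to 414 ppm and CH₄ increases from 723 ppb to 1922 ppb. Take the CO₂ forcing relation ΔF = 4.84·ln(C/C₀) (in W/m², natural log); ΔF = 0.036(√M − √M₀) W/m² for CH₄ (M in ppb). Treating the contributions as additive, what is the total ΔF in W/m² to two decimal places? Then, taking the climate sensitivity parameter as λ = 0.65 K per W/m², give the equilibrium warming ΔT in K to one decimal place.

CO₂: 4.84 × ln(414/283) = 4.84 × ln(1.46290) = 4.84 × 0.38042 = 1.8412 W/m².
CH₄: 0.036 × (√1922 − √723) = 0.036 × (43.8406 − 26.8887) = 0.036 × 16.9519 = 0.6103 W/m².
Total ΔF = 1.8412 + 0.6103 = 2.4515 W/m².
ΔT = λ ΔF = 0.65 × 2.45 = 1.5925 K.

ΔF = 2.45 W/m²; ΔT = 1.6 K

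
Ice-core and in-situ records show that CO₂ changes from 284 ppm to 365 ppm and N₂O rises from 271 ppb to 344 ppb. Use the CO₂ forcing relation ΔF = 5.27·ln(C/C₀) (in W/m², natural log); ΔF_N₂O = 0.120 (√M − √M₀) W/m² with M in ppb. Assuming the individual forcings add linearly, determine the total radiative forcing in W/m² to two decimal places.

ΔF = 1.57 W/m²

CO₂: 5.27 × ln(365/284) = 5.27 × ln(1.28521) = 5.27 × 0.25092 = 1.3223 W/m².
N₂O: 0.120 × (√344 − √271) = 0.120 × (18.5472 − 16.4621) = 0.120 × 2.0851 = 0.2502 W/m².
Total ΔF = 1.3223 + 0.2502 = 1.5725 W/m².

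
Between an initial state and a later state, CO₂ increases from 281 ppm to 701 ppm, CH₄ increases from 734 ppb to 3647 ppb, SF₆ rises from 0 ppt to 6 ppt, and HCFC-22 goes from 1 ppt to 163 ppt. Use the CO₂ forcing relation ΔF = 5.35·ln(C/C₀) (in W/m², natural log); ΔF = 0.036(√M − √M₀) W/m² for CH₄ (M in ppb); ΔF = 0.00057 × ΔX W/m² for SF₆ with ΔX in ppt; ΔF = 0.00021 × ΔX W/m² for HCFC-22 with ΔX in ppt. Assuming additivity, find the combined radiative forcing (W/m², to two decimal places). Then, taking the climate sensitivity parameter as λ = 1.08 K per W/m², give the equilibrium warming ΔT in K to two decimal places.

ΔF = 6.13 W/m²; ΔT = 6.62 K

CO₂: 5.35 × ln(701/281) = 5.35 × ln(2.49466) = 5.35 × 0.91415 = 4.8907 W/m².
CH₄: 0.036 × (√3647 − √734) = 0.036 × (60.3904 − 27.0924) = 0.036 × 33.2980 = 1.1987 W/m².
SF₆: ΔF = 0.00057 × (6 − 0) = 0.00057 × 6 = 0.0034 W/m².
HCFC-22: ΔF = 0.00021 × (163 − 1) = 0.00021 × 162 = 0.0340 W/m².
Total ΔF = 4.8907 + 1.1987 + 0.0034 + 0.0340 = 6.1268 W/m².
ΔT = λ ΔF = 1.08 × 6.13 = 6.6204 K.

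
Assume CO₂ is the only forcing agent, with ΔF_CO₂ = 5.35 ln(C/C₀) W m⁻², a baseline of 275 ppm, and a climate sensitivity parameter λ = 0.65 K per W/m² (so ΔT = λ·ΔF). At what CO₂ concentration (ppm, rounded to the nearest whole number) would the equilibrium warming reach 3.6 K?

Required forcing: ΔF = ΔT/λ = 3.6/0.65 = 5.5385 W/m².
Then ln(C/275) = ΔF/5.35 = 5.5385/5.35 = 1.03523.
So C = 275 × e^1.03523 = 275 × 2.81575 = 774.33 ppm.

C ≈ 774 ppm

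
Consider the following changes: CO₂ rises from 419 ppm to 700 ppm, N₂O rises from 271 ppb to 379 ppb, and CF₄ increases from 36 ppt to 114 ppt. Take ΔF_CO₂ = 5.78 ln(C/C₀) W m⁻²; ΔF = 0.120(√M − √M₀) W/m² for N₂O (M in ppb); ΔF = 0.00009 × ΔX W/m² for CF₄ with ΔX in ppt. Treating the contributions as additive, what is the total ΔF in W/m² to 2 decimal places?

CO₂: 5.78 × ln(700/419) = 5.78 × ln(1.67064) = 5.78 × 0.51321 = 2.9664 W/m².
N₂O: 0.120 × (√379 − √271) = 0.120 × (19.4679 − 16.4621) = 0.120 × 3.0058 = 0.3607 W/m².
CF₄: ΔF = 0.00009 × (114 − 36) = 0.00009 × 78 = 0.0070 W/m².
Total ΔF = 2.9664 + 0.3607 + 0.0070 = 3.3341 W/m².

ΔF = 3.33 W/m²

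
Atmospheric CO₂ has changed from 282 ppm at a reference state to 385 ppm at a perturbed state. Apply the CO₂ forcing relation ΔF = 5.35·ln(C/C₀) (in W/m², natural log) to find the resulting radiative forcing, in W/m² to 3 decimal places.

CO₂: 5.35 × ln(385/282) = 5.35 × ln(1.36525) = 5.35 × 0.31134 = 1.6657 W/m².

ΔF = 1.666 W/m²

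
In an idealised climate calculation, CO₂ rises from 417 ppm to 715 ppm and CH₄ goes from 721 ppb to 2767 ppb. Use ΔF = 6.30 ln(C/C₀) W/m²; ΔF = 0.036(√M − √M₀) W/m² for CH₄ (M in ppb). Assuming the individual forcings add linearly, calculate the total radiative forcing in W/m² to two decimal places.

CO₂: 6.30 × ln(715/417) = 6.30 × ln(1.71463) = 6.30 × 0.53920 = 3.3970 W/m².
CH₄: 0.036 × (√2767 − √721) = 0.036 × (52.6023 − 26.8514) = 0.036 × 25.7509 = 0.9270 W/m².
Total ΔF = 3.3970 + 0.9270 = 4.3240 W/m².

ΔF = 4.32 W/m²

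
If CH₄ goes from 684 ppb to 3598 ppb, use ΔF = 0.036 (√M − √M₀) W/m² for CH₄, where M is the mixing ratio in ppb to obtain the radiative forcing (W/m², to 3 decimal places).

ΔF = 1.218 W/m²

CH₄: 0.036 × (√3598 − √684) = 0.036 × (59.9833 − 26.1534) = 0.036 × 33.8299 = 1.2179 W/m².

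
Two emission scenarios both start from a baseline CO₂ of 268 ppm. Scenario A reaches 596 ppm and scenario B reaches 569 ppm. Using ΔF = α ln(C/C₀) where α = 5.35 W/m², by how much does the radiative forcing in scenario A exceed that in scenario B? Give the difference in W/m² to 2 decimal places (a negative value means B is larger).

ΔF_A − ΔF_B = 0.25 W/m²

ΔF_A = 5.35 ln(596/268) = 5.35 × 0.79925 = 4.2760 W/m².
ΔF_B = 5.35 ln(569/268) = 5.35 × 0.75289 = 4.0280 W/m².
Difference: 4.2760 − 4.0280 = 0.2480 W/m².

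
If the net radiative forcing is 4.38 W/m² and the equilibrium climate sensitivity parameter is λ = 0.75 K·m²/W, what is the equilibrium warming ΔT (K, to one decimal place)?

ΔT = λ ΔF = 0.75 × 4.38 = 3.2850 K.

ΔT = 3.3 K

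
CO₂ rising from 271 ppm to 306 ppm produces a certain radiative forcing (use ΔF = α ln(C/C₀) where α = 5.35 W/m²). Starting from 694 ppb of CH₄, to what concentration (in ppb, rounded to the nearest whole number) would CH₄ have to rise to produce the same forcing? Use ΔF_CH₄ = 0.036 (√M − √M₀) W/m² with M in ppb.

CO₂ forcing: 5.35 × ln(306/271) = 5.35 × 0.121466 = 0.64984 W/m².
Set 0.036(√M − √694) = 0.64984: √M = 0.64984/0.036 + √694 = 18.0511 + 26.3439 = 44.3950.
M = (44.3950)² = 1970.92 ppb.

M ≈ 1971 ppb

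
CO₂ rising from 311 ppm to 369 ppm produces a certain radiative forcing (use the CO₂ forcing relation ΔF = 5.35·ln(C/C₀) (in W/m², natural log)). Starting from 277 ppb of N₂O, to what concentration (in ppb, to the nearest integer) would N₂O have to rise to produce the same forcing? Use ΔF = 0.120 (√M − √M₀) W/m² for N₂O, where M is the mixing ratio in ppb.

M ≈ 589 ppb

CO₂ forcing: 5.35 × ln(369/311) = 5.35 × 0.171004 = 0.91487 W/m².
Set 0.120(√M − √277) = 0.91487: √M = 0.91487/0.120 + √277 = 7.6239 + 16.6433 = 24.2672.
M = (24.2672)² = 588.90 ppb.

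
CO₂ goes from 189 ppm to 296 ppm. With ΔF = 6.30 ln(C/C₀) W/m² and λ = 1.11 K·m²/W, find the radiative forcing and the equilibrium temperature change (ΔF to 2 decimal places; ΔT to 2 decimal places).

CO₂: 6.30 × ln(296/189) = 6.30 × ln(1.56614) = 6.30 × 0.44861 = 2.8262 W/m².
ΔT = λ ΔF = 1.11 × 2.83 = 3.1413 K.

ΔF = 2.83 W/m²; ΔT = 3.14 K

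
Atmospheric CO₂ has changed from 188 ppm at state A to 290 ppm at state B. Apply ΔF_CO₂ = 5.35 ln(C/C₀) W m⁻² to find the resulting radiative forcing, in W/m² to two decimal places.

ΔF = 2.32 W/m²

CO₂: 5.35 × ln(290/188) = 5.35 × ln(1.54255) = 5.35 × 0.43344 = 2.3189 W/m².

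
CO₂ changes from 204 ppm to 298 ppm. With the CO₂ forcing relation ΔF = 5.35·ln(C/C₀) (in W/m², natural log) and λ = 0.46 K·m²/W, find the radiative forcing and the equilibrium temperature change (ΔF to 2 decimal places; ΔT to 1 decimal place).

CO₂: 5.35 × ln(298/204) = 5.35 × ln(1.46078) = 5.35 × 0.37897 = 2.0275 W/m².
ΔT = λ ΔF = 0.46 × 2.03 = 0.9338 K.

ΔF = 2.03 W/m²; ΔT = 0.9 K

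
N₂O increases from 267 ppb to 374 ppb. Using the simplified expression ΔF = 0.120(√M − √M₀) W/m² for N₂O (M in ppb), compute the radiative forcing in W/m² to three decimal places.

ΔF = 0.360 W/m²

N₂O: 0.120 × (√374 − √267) = 0.120 × (19.3391 − 16.3401) = 0.120 × 2.9990 = 0.3599 W/m².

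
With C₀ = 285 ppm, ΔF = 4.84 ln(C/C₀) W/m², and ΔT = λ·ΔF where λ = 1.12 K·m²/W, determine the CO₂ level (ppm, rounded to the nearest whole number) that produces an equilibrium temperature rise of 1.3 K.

C ≈ 362 ppm

Required forcing: ΔF = ΔT/λ = 1.3/1.12 = 1.1607 W/m².
Then ln(C/285) = ΔF/4.84 = 1.1607/4.84 = 0.23981.
So C = 285 × e^0.23981 = 285 × 1.27101 = 362.24 ppm.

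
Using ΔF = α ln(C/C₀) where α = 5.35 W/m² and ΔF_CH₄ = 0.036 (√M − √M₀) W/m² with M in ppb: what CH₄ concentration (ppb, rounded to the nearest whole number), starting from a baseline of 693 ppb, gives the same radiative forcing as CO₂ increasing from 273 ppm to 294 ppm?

CO₂ forcing: 5.35 × ln(294/273) = 5.35 × 0.074108 = 0.39648 W/m².
Set 0.036(√M − √693) = 0.39648: √M = 0.39648/0.036 + √693 = 11.0133 + 26.3249 = 37.3382.
M = (37.3382)² = 1394.14 ppb.

M ≈ 1394 ppb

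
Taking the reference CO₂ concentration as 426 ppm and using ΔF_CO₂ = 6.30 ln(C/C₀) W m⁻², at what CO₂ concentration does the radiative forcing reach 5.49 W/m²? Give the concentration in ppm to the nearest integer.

C ≈ 1018 ppm

Set 6.30 ln(C/426) = 5.49, so ln(C/426) = 5.49/6.30 = 0.87143.
Then C/426 = e^0.87143 = 2.39033, giving C = 426 × 2.39033 = 1018.28 ppm.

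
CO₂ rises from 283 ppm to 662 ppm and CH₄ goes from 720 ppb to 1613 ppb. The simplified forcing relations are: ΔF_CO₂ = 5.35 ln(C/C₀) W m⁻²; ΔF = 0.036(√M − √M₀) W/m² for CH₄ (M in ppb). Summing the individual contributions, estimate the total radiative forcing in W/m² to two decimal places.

ΔF = 5.03 W/m²

CO₂: 5.35 × ln(662/283) = 5.35 × ln(2.33922) = 5.35 × 0.84982 = 4.5465 W/m².
CH₄: 0.036 × (√1613 − √720) = 0.036 × (40.1622 − 26.8328) = 0.036 × 13.3294 = 0.4799 W/m².
Total ΔF = 4.5465 + 0.4799 = 5.0264 W/m².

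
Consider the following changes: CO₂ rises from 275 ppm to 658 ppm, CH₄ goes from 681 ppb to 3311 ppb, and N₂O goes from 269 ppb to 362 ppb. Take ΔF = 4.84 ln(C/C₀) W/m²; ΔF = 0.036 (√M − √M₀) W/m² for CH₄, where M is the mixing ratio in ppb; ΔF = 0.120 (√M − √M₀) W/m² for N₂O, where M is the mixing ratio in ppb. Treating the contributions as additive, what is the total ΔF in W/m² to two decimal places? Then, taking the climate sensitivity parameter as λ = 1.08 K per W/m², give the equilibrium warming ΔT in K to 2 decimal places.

ΔF = 5.67 W/m²; ΔT = 6.12 K

CO₂: 4.84 × ln(658/275) = 4.84 × ln(2.39273) = 4.84 × 0.87243 = 4.2226 W/m².
CH₄: 0.036 × (√3311 − √681) = 0.036 × (57.5413 − 26.0960) = 0.036 × 31.4453 = 1.1320 W/m².
N₂O: 0.120 × (√362 − √269) = 0.120 × (19.0263 − 16.4012) = 0.120 × 2.6251 = 0.3150 W/m².
Total ΔF = 4.2226 + 1.1320 + 0.3150 = 5.6696 W/m².
ΔT = λ ΔF = 1.08 × 5.67 = 6.1236 K.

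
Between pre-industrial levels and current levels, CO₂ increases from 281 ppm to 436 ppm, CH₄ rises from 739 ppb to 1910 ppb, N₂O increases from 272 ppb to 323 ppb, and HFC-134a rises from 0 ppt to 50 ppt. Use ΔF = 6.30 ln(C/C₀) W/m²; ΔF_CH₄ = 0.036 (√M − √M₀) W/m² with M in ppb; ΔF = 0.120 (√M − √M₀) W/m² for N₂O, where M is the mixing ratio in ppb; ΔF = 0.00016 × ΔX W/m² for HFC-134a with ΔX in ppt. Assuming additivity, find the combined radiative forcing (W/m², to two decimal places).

ΔF = 3.55 W/m²

CO₂: 6.30 × ln(436/281) = 6.30 × ln(1.55160) = 6.30 × 0.43929 = 2.7675 W/m².
CH₄: 0.036 × (√1910 − √739) = 0.036 × (43.7035 − 27.1846) = 0.036 × 16.5189 = 0.5947 W/m².
N₂O: 0.120 × (√323 − √272) = 0.120 × (17.9722 − 16.4924) = 0.120 × 1.4798 = 0.1776 W/m².
HFC-134a: ΔF = 0.00016 × (50 − 0) = 0.00016 × 50 = 0.0080 W/m².
Total ΔF = 2.7675 + 0.5947 + 0.1776 + 0.0080 = 3.5478 W/m².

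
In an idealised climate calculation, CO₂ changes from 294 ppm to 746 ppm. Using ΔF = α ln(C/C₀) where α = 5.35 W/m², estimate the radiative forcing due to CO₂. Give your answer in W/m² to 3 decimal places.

CO₂: 5.35 × ln(746/294) = 5.35 × ln(2.53741) = 5.35 × 0.93114 = 4.9816 W/m².

ΔF = 4.982 W/m²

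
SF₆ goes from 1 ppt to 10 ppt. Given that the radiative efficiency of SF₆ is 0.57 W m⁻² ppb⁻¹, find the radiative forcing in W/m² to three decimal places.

SF₆: Δ = 10 − 1 = 9 ppt = 0.009 ppb; ΔF = 0.57 × 0.009 = 0.0051 W/m².

ΔF = 0.005 W/m²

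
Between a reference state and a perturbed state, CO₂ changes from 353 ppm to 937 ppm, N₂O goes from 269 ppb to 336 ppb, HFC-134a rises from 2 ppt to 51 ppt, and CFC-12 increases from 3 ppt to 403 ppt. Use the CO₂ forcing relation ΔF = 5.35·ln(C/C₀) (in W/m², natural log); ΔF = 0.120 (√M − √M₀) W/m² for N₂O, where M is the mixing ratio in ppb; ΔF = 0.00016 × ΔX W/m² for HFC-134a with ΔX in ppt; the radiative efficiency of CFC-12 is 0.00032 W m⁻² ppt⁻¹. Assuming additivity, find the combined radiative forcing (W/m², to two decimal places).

CO₂: 5.35 × ln(937/353) = 5.35 × ln(2.65439) = 5.35 × 0.97621 = 5.2227 W/m².
N₂O: 0.120 × (√336 − √269) = 0.120 × (18.3303 − 16.4012) = 0.120 × 1.9291 = 0.2315 W/m².
HFC-134a: ΔF = 0.00016 × (51 − 2) = 0.00016 × 49 = 0.0078 W/m².
CFC-12: ΔF = 0.00032 × (403 − 3) = 0.00032 × 400 = 0.1280 W/m².
Total ΔF = 5.2227 + 0.2315 + 0.0078 + 0.1280 = 5.5900 W/m².

ΔF = 5.59 W/m²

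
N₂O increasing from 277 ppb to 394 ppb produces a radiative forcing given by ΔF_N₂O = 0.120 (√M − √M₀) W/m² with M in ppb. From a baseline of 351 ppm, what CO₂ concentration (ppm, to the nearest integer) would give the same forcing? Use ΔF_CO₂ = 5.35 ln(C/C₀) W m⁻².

N₂O forcing: 0.120 × (√394 − √277) = 0.120 × (19.8494 − 16.6433) = 0.120 × 3.2061 = 0.38473 W/m².
Set 5.35 ln(C/351) = 0.38473: ln(C/351) = 0.38473/5.35 = 0.07191, so C = 351 × e^0.07191 = 351 × 1.07456 = 377.17 ppm.

C ≈ 377 ppm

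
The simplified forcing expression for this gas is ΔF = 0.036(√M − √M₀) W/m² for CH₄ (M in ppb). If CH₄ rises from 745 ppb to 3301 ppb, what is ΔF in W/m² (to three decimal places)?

ΔF = 1.086 W/m²

CH₄: 0.036 × (√3301 − √745) = 0.036 × (57.4543 − 27.2947) = 0.036 × 30.1596 = 1.0857 W/m².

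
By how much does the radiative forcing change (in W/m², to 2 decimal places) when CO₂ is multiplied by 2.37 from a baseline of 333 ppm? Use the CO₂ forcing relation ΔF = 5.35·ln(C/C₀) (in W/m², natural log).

Because the forcing depends only on the ratio C/C₀, the initial concentration does not enter.
ΔF = 5.35 × ln(2.37) = 5.35 × 0.86289 = 4.6165 W/m².

ΔF = 4.62 W/m²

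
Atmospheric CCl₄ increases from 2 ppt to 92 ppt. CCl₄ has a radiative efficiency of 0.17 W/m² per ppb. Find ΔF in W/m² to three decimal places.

ΔF = 0.015 W/m²

CCl₄: Δ = 92 − 2 = 90 ppt = 0.090 ppb; ΔF = 0.17 × 0.090 = 0.0153 W/m².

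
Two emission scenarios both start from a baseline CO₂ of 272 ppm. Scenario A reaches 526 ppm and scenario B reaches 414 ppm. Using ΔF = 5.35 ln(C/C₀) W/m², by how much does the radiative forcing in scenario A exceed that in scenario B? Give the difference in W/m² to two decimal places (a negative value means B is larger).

ΔF_A − ΔF_B = 1.28 W/m²

ΔF_A = 5.35 ln(526/272) = 5.35 × 0.65950 = 3.5283 W/m².
ΔF_B = 5.35 ln(414/272) = 5.35 × 0.42006 = 2.2473 W/m².
Difference: 3.5283 − 2.2473 = 1.2810 W/m².
(Equivalently, ΔF_A − ΔF_B = 5.35 ln(526/414) = 5.35 × 0.23944 = 1.2810 W/m².)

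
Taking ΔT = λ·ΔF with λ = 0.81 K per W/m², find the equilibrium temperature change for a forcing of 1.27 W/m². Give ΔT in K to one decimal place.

ΔT = 1.0 K

ΔT = λ ΔF = 0.81 × 1.27 = 1.0287 K.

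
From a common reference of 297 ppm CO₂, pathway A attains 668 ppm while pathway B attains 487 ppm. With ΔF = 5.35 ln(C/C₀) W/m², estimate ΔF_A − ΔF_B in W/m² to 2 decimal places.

ΔF_A = 5.35 ln(668/297) = 5.35 × 0.81056 = 4.3365 W/m².
ΔF_B = 5.35 ln(487/297) = 5.35 × 0.49453 = 2.6457 W/m².
Difference: 4.3365 − 2.6457 = 1.6908 W/m².

ΔF_A − ΔF_B = 1.69 W/m²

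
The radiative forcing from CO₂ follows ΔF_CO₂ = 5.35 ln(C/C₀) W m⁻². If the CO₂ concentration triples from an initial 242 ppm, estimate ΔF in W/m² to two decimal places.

ΔF = 5.35 × ln(3) = 5.35 × 1.09861 = 5.8776 W/m².

ΔF = 5.88 W/m²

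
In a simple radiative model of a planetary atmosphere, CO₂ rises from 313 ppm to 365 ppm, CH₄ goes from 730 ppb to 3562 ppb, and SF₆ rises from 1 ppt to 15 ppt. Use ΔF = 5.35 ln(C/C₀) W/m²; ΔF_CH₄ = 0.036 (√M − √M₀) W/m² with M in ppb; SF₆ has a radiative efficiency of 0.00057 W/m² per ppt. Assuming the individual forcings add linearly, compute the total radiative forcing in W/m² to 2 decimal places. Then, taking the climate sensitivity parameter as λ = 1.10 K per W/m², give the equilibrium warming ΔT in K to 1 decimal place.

CO₂: 5.35 × ln(365/313) = 5.35 × ln(1.16613) = 5.35 × 0.15369 = 0.8222 W/m².
CH₄: 0.036 × (√3562 − √730) = 0.036 × (59.6825 − 27.0185) = 0.036 × 32.6640 = 1.1759 W/m².
SF₆: ΔF = 0.00057 × (15 − 1) = 0.00057 × 14 = 0.0080 W/m².
Total ΔF = 0.8222 + 1.1759 + 0.0080 = 2.0061 W/m².
ΔT = λ ΔF = 1.10 × 2.01 = 2.2110 K.

ΔF = 2.01 W/m²; ΔT = 2.2 K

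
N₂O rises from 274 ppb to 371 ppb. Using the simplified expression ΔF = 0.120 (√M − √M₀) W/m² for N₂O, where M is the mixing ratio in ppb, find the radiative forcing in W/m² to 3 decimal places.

N₂O: 0.120 × (√371 − √274) = 0.120 × (19.2614 − 16.5529) = 0.120 × 2.7085 = 0.3250 W/m².

ΔF = 0.325 W/m²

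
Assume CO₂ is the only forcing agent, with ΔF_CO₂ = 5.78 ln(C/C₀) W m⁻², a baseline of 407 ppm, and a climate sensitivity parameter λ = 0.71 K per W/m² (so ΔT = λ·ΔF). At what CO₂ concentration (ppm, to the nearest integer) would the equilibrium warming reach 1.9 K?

Required forcing: ΔF = ΔT/λ = 1.9/0.71 = 2.6761 W/m².
Then ln(C/407) = ΔF/5.78 = 2.6761/5.78 = 0.46299.
So C = 407 × e^0.46299 = 407 × 1.58882 = 646.65 ppm.

C ≈ 647 ppm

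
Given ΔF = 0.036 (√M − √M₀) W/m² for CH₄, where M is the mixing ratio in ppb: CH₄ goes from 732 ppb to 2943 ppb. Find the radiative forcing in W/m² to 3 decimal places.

CH₄: 0.036 × (√2943 − √732) = 0.036 × (54.2494 − 27.0555) = 0.036 × 27.1939 = 0.9790 W/m².

ΔF = 0.979 W/m²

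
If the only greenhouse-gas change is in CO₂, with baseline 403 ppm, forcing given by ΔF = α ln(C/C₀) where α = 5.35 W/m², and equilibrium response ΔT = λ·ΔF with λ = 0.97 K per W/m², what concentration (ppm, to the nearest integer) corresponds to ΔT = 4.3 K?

Required forcing: ΔF = ΔT/λ = 4.3/0.97 = 4.4330 W/m².
Then ln(C/403) = ΔF/5.35 = 4.4330/5.35 = 0.82860.
So C = 403 × e^0.82860 = 403 × 2.29011 = 922.91 ppm.

C ≈ 923 ppm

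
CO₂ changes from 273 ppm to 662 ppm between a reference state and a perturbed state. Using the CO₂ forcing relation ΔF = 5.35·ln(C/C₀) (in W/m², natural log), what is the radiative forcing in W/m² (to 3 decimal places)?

ΔF = 4.739 W/m²

CO₂ absorption bands are partially saturated, so forcing scales with the logarithm of the concentration ratio.
CO₂: 5.35 × ln(662/273) = 5.35 × ln(2.42491) = 5.35 × 0.88579 = 4.7390 W/m².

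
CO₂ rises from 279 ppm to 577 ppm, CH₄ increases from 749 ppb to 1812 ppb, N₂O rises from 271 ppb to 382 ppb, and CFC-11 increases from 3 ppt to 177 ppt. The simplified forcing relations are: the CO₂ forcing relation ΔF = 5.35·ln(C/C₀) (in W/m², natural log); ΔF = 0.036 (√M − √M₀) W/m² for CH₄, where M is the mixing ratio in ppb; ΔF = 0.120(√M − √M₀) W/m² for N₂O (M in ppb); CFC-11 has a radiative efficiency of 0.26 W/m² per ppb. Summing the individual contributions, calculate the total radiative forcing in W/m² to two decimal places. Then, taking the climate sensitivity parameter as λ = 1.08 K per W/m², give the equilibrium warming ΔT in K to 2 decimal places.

ΔF = 4.85 W/m²; ΔT = 5.24 K

CO₂: 5.35 × ln(577/279) = 5.35 × ln(2.06810) = 5.35 × 0.72663 = 3.8875 W/m².
CH₄: 0.036 × (√1812 − √749) = 0.036 × (42.5676 − 27.3679) = 0.036 × 15.1997 = 0.5472 W/m².
N₂O: 0.120 × (√382 − √271) = 0.120 × (19.5448 − 16.4621) = 0.120 × 3.0827 = 0.3699 W/m².
CFC-11: Δ = 177 − 3 = 174 ppt = 0.174 ppb; ΔF = 0.26 × 0.174 = 0.0452 W/m².
Total ΔF = 3.8875 + 0.5472 + 0.3699 + 0.0452 = 4.8498 W/m².
ΔT = λ ΔF = 1.08 × 4.85 = 5.2380 K.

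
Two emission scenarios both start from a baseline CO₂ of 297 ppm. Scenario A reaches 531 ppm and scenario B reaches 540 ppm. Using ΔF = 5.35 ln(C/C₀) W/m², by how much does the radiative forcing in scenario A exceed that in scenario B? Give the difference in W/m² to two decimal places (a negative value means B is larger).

ΔF_A − ΔF_B = -0.09 W/m²

ΔF_A = 5.35 ln(531/297) = 5.35 × 0.58103 = 3.1085 W/m².
ΔF_B = 5.35 ln(540/297) = 5.35 × 0.59784 = 3.1984 W/m².
Difference: 3.1085 − 3.1984 = -0.0899 W/m².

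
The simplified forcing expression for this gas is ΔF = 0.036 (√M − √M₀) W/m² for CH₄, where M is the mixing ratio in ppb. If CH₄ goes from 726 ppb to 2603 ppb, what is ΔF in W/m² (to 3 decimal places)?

ΔF = 0.867 W/m²

CH₄: 0.036 × (√2603 − √726) = 0.036 × (51.0196 − 26.9444) = 0.036 × 24.0752 = 0.8667 W/m².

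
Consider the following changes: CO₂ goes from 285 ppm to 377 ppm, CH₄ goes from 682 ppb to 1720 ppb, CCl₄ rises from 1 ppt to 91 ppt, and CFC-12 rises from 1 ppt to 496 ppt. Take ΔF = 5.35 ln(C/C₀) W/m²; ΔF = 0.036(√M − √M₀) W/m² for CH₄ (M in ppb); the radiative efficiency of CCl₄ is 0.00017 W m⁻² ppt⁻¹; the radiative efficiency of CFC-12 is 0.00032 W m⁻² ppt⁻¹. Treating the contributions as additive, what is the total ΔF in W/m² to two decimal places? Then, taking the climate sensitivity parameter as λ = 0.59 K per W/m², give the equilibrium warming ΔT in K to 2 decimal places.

CO₂: 5.35 × ln(377/285) = 5.35 × ln(1.32281) = 5.35 × 0.27976 = 1.4967 W/m².
CH₄: 0.036 × (√1720 − √682) = 0.036 × (41.4729 − 26.1151) = 0.036 × 15.3578 = 0.5529 W/m².
CCl₄: ΔF = 0.00017 × (91 − 1) = 0.00017 × 90 = 0.0153 W/m².
CFC-12: ΔF = 0.00032 × (496 − 1) = 0.00032 × 495 = 0.1584 W/m².
Total ΔF = 1.4967 + 0.5529 + 0.0153 + 0.1584 = 2.2233 W/m².
ΔT = λ ΔF = 0.59 × 2.22 = 1.3098 K.

ΔF = 2.22 W/m²; ΔT = 1.31 K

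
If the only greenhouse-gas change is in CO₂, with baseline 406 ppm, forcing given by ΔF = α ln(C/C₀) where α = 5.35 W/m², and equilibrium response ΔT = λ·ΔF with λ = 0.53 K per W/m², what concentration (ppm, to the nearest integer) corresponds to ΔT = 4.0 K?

C ≈ 1664 ppm

Required forcing: ΔF = ΔT/λ = 4.0/0.53 = 7.5472 W/m².
Then ln(C/406) = ΔF/5.35 = 7.5472/5.35 = 1.41069.
So C = 406 × e^1.41069 = 406 × 4.09878 = 1664.10 ppm.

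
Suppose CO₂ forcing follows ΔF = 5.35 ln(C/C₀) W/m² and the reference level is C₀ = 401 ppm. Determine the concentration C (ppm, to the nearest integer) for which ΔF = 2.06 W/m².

Set 5.35 ln(C/401) = 2.06, so ln(C/401) = 2.06/5.35 = 0.38505.
Then C/401 = e^0.38505 = 1.46969, giving C = 401 × 1.46969 = 589.35 ppm.

C ≈ 589 ppm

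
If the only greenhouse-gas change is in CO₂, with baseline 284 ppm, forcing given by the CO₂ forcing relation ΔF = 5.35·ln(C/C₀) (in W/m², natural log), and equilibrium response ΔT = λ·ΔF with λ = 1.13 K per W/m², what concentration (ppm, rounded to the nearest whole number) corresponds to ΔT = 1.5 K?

Required forcing: ΔF = ΔT/λ = 1.5/1.13 = 1.3274 W/m².
Then ln(C/284) = ΔF/5.35 = 1.3274/5.35 = 0.24811.
So C = 284 × e^0.24811 = 284 × 1.28160 = 363.97 ppm.

C ≈ 364 ppm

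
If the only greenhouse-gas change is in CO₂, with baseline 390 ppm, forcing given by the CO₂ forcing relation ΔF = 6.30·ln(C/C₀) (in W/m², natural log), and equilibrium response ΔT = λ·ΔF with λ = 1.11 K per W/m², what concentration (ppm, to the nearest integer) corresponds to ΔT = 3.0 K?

Required forcing: ΔF = ΔT/λ = 3.0/1.11 = 2.7027 W/m².
Then ln(C/390) = ΔF/6.30 = 2.7027/6.30 = 0.42900.
So C = 390 × e^0.42900 = 390 × 1.53572 = 598.93 ppm.

C ≈ 599 ppm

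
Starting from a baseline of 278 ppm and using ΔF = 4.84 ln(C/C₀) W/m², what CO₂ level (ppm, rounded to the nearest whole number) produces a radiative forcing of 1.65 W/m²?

C ≈ 391 ppm

Set 4.84 ln(C/278) = 1.65, so ln(C/278) = 1.65/4.84 = 0.34091.
Then C/278 = e^0.34091 = 1.40623, giving C = 278 × 1.40623 = 390.93 ppm.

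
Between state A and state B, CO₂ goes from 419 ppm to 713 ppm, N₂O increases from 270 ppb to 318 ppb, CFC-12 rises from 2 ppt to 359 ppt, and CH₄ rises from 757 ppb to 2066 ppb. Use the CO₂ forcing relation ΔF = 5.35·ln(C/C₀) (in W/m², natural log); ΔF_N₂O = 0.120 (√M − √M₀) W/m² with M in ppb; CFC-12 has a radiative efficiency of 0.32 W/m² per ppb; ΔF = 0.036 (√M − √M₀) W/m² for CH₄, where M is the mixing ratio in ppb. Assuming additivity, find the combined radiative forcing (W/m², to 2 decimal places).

CO₂: 5.35 × ln(713/419) = 5.35 × ln(1.70167) = 5.35 × 0.53161 = 2.8441 W/m².
N₂O: 0.120 × (√318 − √270) = 0.120 × (17.8326 − 16.4317) = 0.120 × 1.4009 = 0.1681 W/m².
CFC-12: Δ = 359 − 2 = 357 ppt = 0.357 ppb; ΔF = 0.32 × 0.357 = 0.1142 W/m².
CH₄: 0.036 × (√2066 − √757) = 0.036 × (45.4533 − 27.5136) = 0.036 × 17.9397 = 0.6458 W/m².
Total ΔF = 2.8441 + 0.1681 + 0.1142 + 0.6458 = 3.7722 W/m².

ΔF = 3.77 W/m²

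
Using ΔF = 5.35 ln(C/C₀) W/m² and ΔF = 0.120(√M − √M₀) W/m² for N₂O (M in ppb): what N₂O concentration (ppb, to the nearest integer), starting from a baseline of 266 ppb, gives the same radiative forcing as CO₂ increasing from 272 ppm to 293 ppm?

M ≈ 385 ppb

CO₂ forcing: 5.35 × ln(293/272) = 5.35 × 0.074371 = 0.39788 W/m².
Set 0.120(√M − √266) = 0.39788: √M = 0.39788/0.120 + √266 = 3.3157 + 16.3095 = 19.6252.
M = (19.6252)² = 385.15 ppb.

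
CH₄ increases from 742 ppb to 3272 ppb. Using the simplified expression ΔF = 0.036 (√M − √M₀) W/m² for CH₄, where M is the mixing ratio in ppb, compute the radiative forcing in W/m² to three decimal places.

CH₄: 0.036 × (√3272 − √742) = 0.036 × (57.2014 − 27.2397) = 0.036 × 29.9617 = 1.0786 W/m².

ΔF = 1.079 W/m²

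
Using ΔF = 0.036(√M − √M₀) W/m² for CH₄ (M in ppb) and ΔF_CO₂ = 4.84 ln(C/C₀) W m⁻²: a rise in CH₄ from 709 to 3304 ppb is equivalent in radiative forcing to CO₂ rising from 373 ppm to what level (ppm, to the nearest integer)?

C ≈ 469 ppm

CH₄ forcing: 0.036 × (√3304 − √709) = 0.036 × (57.4804 − 26.6271) = 0.036 × 30.8533 = 1.11072 W/m².
Set 4.84 ln(C/373) = 1.11072: ln(C/373) = 1.11072/4.84 = 0.22949, so C = 373 × e^0.22949 = 373 × 1.25796 = 469.22 ppm.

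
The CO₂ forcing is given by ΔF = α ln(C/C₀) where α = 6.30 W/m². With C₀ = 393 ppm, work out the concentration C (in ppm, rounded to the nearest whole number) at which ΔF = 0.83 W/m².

C ≈ 448 ppm

Set 6.30 ln(C/393) = 0.83, so ln(C/393) = 0.83/6.30 = 0.13175.
Then C/393 = e^0.13175 = 1.14082, giving C = 393 × 1.14082 = 448.34 ppm.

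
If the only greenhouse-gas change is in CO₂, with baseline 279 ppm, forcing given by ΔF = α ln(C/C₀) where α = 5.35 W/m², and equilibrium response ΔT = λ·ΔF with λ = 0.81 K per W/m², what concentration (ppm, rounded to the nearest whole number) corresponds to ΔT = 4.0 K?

C ≈ 702 ppm

Required forcing: ΔF = ΔT/λ = 4.0/0.81 = 4.9383 W/m².
Then ln(C/279) = ΔF/5.35 = 4.9383/5.35 = 0.92305.
So C = 279 × e^0.92305 = 279 × 2.51696 = 702.23 ppm.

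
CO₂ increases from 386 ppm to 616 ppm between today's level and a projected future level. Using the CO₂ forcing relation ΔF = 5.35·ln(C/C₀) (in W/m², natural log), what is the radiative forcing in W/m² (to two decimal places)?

ΔF = 2.50 W/m²

CO₂ absorption bands are partially saturated, so forcing scales with the logarithm of the concentration ratio.
CO₂: 5.35 × ln(616/386) = 5.35 × ln(1.59585) = 5.35 × 0.46741 = 2.5006 W/m².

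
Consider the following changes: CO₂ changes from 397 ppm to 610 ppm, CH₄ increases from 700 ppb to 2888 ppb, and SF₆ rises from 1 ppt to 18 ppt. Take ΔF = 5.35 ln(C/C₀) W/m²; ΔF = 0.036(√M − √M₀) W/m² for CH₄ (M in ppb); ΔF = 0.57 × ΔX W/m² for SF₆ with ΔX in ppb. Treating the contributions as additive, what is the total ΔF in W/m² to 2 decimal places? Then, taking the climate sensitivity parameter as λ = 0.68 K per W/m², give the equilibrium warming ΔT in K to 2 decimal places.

CO₂: 5.35 × ln(610/397) = 5.35 × ln(1.53652) = 5.35 × 0.42952 = 2.2979 W/m².
CH₄: 0.036 × (√2888 − √700) = 0.036 × (53.7401 − 26.4575) = 0.036 × 27.2826 = 0.9822 W/m².
SF₆: Δ = 18 − 1 = 17 ppt = 0.017 ppb; ΔF = 0.57 × 0.017 = 0.0097 W/m².
Total ΔF = 2.2979 + 0.9822 + 0.0097 = 3.2898 W/m².
ΔT = λ ΔF = 0.68 × 3.29 = 2.2372 K.

ΔF = 3.29 W/m²; ΔT = 2.24 K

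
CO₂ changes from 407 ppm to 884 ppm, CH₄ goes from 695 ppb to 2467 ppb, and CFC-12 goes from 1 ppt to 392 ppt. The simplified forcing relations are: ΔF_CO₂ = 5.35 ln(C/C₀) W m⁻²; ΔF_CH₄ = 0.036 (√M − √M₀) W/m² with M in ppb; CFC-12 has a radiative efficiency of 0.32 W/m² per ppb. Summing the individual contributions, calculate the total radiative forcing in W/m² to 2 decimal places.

CO₂: 5.35 × ln(884/407) = 5.35 × ln(2.17199) = 5.35 × 0.77564 = 4.1497 W/m².
CH₄: 0.036 × (√2467 − √695) = 0.036 × (49.6689 − 26.3629) = 0.036 × 23.3060 = 0.8390 W/m².
CFC-12: Δ = 392 − 1 = 391 ppt = 0.391 ppb; ΔF = 0.32 × 0.391 = 0.1251 W/m².
Total ΔF = 4.1497 + 0.8390 + 0.1251 = 5.1138 W/m².

ΔF = 5.11 W/m²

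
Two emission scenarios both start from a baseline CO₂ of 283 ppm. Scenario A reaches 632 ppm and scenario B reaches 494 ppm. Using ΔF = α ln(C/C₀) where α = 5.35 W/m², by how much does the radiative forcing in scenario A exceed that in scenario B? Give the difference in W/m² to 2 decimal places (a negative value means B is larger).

ΔF_A − ΔF_B = 1.32 W/m²

ΔF_A = 5.35 ln(632/283) = 5.35 × 0.80344 = 4.2984 W/m².
ΔF_B = 5.35 ln(494/283) = 5.35 × 0.55709 = 2.9804 W/m².
Difference: 4.2984 − 2.9804 = 1.3180 W/m².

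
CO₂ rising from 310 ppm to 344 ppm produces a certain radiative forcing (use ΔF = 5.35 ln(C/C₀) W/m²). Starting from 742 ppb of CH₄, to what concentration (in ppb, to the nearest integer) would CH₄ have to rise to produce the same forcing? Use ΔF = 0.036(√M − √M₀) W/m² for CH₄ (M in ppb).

M ≈ 1824 ppb

CO₂ forcing: 5.35 × ln(344/310) = 5.35 × 0.104069 = 0.55677 W/m².
Set 0.036(√M − √742) = 0.55677: √M = 0.55677/0.036 + √742 = 15.4658 + 27.2397 = 42.7055.
M = (42.7055)² = 1823.76 ppb.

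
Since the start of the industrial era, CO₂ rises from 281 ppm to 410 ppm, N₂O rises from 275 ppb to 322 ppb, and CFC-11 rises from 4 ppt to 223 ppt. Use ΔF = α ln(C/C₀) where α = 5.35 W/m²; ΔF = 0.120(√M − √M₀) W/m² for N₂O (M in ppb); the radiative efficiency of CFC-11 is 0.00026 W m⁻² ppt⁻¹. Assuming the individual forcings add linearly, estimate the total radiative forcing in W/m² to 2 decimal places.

ΔF = 2.24 W/m²

CO₂: 5.35 × ln(410/281) = 5.35 × ln(1.45907) = 5.35 × 0.37780 = 2.0212 W/m².
N₂O: 0.120 × (√322 − √275) = 0.120 × (17.9444 − 16.5831) = 0.120 × 1.3613 = 0.1634 W/m².
CFC-11: ΔF = 0.00026 × (223 − 4) = 0.00026 × 219 = 0.0569 W/m².
Total ΔF = 2.0212 + 0.1634 + 0.0569 = 2.2415 W/m².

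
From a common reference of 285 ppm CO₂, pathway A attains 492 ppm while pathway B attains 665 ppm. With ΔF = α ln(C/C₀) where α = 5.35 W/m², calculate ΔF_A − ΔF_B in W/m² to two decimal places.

ΔF_A = 5.35 ln(492/285) = 5.35 × 0.54599 = 2.9210 W/m².
ΔF_B = 5.35 ln(665/285) = 5.35 × 0.84730 = 4.5331 W/m².
Difference: 2.9210 − 4.5331 = -1.6121 W/m².

ΔF_A − ΔF_B = -1.61 W/m²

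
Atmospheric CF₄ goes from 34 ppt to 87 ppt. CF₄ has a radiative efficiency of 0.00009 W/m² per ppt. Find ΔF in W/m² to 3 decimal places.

CF₄: ΔF = 0.00009 × (87 − 34) = 0.00009 × 53 = 0.0048 W/m².

ΔF = 0.005 W/m²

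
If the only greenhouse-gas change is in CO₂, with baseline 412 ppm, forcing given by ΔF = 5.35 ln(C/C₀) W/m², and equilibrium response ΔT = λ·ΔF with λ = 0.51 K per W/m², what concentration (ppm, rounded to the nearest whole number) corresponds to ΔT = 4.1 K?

C ≈ 1851 ppm

Required forcing: ΔF = ΔT/λ = 4.1/0.51 = 8.0392 W/m².
Then ln(C/412) = ΔF/5.35 = 8.0392/5.35 = 1.50265.
So C = 412 × e^1.50265 = 412 × 4.49358 = 1851.35 ppm.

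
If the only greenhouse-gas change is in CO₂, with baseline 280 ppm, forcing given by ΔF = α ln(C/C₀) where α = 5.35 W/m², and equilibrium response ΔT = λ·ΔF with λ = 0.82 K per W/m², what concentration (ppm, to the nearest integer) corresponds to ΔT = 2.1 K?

C ≈ 452 ppm

Required forcing: ΔF = ΔT/λ = 2.1/0.82 = 2.5610 W/m².
Then ln(C/280) = ΔF/5.35 = 2.5610/5.35 = 0.47869.
So C = 280 × e^0.47869 = 280 × 1.61396 = 451.91 ppm.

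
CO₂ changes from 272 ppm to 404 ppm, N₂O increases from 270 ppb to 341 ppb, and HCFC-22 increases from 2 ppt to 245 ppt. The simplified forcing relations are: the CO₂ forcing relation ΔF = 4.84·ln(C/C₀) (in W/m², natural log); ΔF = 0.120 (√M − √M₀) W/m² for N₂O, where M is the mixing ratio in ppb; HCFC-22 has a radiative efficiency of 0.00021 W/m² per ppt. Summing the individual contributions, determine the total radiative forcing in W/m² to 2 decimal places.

CO₂: 4.84 × ln(404/272) = 4.84 × ln(1.48529) = 4.84 × 0.39561 = 1.9148 W/m².
N₂O: 0.120 × (√341 − √270) = 0.120 × (18.4662 − 16.4317) = 0.120 × 2.0345 = 0.2441 W/m².
HCFC-22: ΔF = 0.00021 × (245 − 2) = 0.00021 × 243 = 0.0510 W/m².
Total ΔF = 1.9148 + 0.2441 + 0.0510 = 2.2099 W/m².

ΔF = 2.21 W/m²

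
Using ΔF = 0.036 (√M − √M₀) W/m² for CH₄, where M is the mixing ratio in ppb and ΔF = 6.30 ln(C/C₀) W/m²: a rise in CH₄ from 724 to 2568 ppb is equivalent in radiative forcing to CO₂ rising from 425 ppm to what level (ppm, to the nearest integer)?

CH₄ forcing: 0.036 × (√2568 − √724) = 0.036 × (50.6754 − 26.9072) = 0.036 × 23.7682 = 0.85566 W/m².
Set 6.30 ln(C/425) = 0.85566: ln(C/425) = 0.85566/6.30 = 0.13582, so C = 425 × e^0.13582 = 425 × 1.14548 = 486.83 ppm.

C ≈ 487 ppm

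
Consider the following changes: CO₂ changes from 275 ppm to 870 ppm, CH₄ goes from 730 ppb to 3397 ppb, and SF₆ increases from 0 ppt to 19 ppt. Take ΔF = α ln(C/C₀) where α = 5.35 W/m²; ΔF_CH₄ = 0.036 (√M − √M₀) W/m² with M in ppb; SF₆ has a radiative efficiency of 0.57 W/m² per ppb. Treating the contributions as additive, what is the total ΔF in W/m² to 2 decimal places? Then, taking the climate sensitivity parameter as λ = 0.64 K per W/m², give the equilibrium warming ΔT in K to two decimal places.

ΔF = 7.30 W/m²; ΔT = 4.67 K

CO₂: 5.35 × ln(870/275) = 5.35 × ln(3.16364) = 5.35 × 1.15172 = 6.1617 W/m².
CH₄: 0.036 × (√3397 − √730) = 0.036 × (58.2838 − 27.0185) = 0.036 × 31.2653 = 1.1256 W/m².
SF₆: Δ = 19 − 0 = 19 ppt = 0.019 ppb; ΔF = 0.57 × 0.019 = 0.0108 W/m².
Total ΔF = 6.1617 + 1.1256 + 0.0108 = 7.2981 W/m².
ΔT = λ ΔF = 0.64 × 7.30 = 4.6720 K.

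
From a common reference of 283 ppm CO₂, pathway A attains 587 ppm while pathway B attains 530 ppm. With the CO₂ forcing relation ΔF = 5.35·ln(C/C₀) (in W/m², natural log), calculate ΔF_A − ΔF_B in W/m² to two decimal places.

ΔF_A = 5.35 ln(587/283) = 5.35 × 0.72958 = 3.9033 W/m².
ΔF_B = 5.35 ln(530/283) = 5.35 × 0.62743 = 3.3568 W/m².
Difference: 3.9033 − 3.3568 = 0.5465 W/m².

ΔF_A − ΔF_B = 0.55 W/m²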